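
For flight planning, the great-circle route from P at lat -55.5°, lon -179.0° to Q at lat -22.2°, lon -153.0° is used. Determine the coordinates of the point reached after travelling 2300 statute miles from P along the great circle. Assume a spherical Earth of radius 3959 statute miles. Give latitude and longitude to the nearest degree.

≈ lat -27°, lon -155°

Convert each endpoint to a unit vector on the sphere (x = cos φ cos λ, y = cos φ sin λ, z = sin φ).
The central angle between the endpoints is δ = arccos(p₁·p₂) ≈ 0.672 rad (38.5°). The total great-circle distance is δ·R ≈ 0.672 × 3959 ≈ 2659 mi, so the target fraction is f = 2300/2659 ≈ 0.865.
Interpolate at f ≈ 0.865 with slerp weights a = sin((1−f)δ)/sin δ ≈ 0.146, b = sin(fδ)/sin δ ≈ 0.882.
p = a·p₁ + b·p₂ ≈ (-0.810, -0.372, -0.453); φ = arcsin(p_z) ≈ -26.95°, λ = atan2(p_y, p_x) ≈ -155.33°.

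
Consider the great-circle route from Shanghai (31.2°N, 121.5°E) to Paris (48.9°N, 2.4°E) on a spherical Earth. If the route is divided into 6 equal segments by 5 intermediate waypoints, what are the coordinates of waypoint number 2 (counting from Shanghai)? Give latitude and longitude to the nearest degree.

From cos δ = sin φ₁ sin φ₂ + cos φ₁ cos φ₂ cos Δλ, the central angle is δ ≈ 1.454 rad (83.3°).
Interpolate at f = 2/6 with slerp weights a = sin((1−f)δ)/sin δ ≈ 0.830, b = sin(fδ)/sin δ ≈ 0.469.
p = a·p₁ + b·p₂ ≈ (-0.063, 0.618, 0.783); φ = arcsin(p_z) ≈ 51.58°, λ = atan2(p_y, p_x) ≈ 95.81°.

≈ (52°N, 96°E)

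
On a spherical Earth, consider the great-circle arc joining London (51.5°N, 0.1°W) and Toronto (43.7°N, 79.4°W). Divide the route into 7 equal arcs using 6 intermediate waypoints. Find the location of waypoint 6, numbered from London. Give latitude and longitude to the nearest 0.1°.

From cos δ = sin φ₁ sin φ₂ + cos φ₁ cos φ₂ cos Δλ, the central angle is δ ≈ 0.897 rad (51.4°).
Interpolate at f = 6/7 with slerp weights a = sin((1−f)δ)/sin δ ≈ 0.164, b = sin(fδ)/sin δ ≈ 0.890.
p = a·p₁ + b·p₂ ≈ (0.220, -0.632, 0.743); φ = arcsin(p_z) ≈ 47.96°, λ = atan2(p_y, p_x) ≈ -70.81°.

≈ 48.0°N, 70.8°W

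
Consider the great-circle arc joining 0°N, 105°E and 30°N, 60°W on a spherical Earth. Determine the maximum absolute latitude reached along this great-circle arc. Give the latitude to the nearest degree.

≈ 66°N

The great circle lies in the plane with unit normal n̂ = (p₁ × p₂)/|p₁ × p₂|.
Here n̂_z ≈ -0.409; the vertex latitude is φ_max = arccos|n̂_z| ≈ 65.9°.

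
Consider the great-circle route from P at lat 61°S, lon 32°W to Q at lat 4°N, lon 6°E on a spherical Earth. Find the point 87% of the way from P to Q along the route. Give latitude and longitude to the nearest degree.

Convert each endpoint to a unit vector on the sphere (x = cos φ cos λ, y = cos φ sin λ, z = sin φ).
The central angle between the endpoints is δ = arccos(p₁·p₂) ≈ 1.245 rad (71.3°).
Interpolate at f = 0.87 with slerp weights a = sin((1−f)δ)/sin δ ≈ 0.170, b = sin(fδ)/sin δ ≈ 0.932.
p = a·p₁ + b·p₂ ≈ (0.995, 0.054, -0.084); φ = arcsin(p_z) ≈ -4.80°, λ = atan2(p_y, p_x) ≈ 3.08°.

≈ lat 5°S, lon 3°E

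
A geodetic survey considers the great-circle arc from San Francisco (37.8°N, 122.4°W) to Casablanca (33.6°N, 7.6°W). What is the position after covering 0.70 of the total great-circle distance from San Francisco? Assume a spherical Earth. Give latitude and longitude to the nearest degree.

≈ (49°N, 36°W)

Write both endpoints as unit vectors p₁, p₂ with components (cos φ cos λ, cos φ sin λ, sin φ).
The central angle between the endpoints is δ = arccos(p₁·p₂) ≈ 1.508 rad (86.4°).
Interpolate at f = 0.70 with slerp weights a = sin((1−f)δ)/sin δ ≈ 0.438, b = sin(fδ)/sin δ ≈ 0.872.
p = a·p₁ + b·p₂ ≈ (0.534, -0.388, 0.751); φ = arcsin(p_z) ≈ 48.66°, λ = atan2(p_y, p_x) ≈ -36.00°.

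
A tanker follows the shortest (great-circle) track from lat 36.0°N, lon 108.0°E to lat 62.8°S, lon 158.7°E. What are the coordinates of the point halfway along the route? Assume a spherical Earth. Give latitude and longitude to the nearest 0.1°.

≈ lat 14.6°S, lon 125.8°E

From cos δ = sin φ₁ sin φ₂ + cos φ₁ cos φ₂ cos Δλ, the central angle is δ ≈ 1.864 rad (106.8°).
Interpolate at f = 1/2 with slerp weights a = sin((1−f)δ)/sin δ ≈ 0.838, b = sin(fδ)/sin δ ≈ 0.838.
p = a·p₁ + b·p₂ ≈ (-0.567, 0.784, -0.253); φ = arcsin(p_z) ≈ -14.65°, λ = atan2(p_y, p_x) ≈ 125.85°.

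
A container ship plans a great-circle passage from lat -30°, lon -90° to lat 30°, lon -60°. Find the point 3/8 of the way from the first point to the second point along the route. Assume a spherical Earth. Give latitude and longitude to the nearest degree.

Convert each endpoint to a unit vector on the sphere (x = cos φ cos λ, y = cos φ sin λ, z = sin φ).
The central angle between the endpoints is δ = arccos(p₁·p₂) ≈ 1.160 rad (66.5°).
Interpolate at f = 3/8 with slerp weights a = sin((1−f)δ)/sin δ ≈ 0.723, b = sin(fδ)/sin δ ≈ 0.460.
p = a·p₁ + b·p₂ ≈ (0.199, -0.971, -0.132); φ = arcsin(p_z) ≈ -7.58°, λ = atan2(p_y, p_x) ≈ -78.42°.

≈ lat -8°, lon -78°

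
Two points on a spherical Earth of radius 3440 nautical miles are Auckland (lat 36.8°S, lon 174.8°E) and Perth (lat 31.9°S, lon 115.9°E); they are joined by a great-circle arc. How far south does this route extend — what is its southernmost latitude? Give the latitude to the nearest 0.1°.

The great circle lies in the plane with unit normal n̂ = (p₁ × p₂)/|p₁ × p₂|.
Here n̂_z ≈ -0.782; the vertex latitude is φ_max = arccos|n̂_z| ≈ 38.6°.
Check via Clairaut: cos φ_max = |cos φ₁| · sin C = cos(36.8°)·sin(102.4°) ≈ 0.782, again giving ≈ 38.6°.

≈ 38.6°S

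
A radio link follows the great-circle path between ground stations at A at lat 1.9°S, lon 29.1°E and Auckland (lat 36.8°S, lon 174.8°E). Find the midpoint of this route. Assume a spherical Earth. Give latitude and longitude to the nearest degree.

The haversine formula gives a central angle δ ≈ 2.267 rad (129.9°) between the endpoints.
Interpolate at f = 1/2 with slerp weights a = sin((1−f)δ)/sin δ ≈ 1.181, b = sin(fδ)/sin δ ≈ 1.181.
p = a·p₁ + b·p₂ ≈ (0.090, 0.660, -0.746); φ = arcsin(p_z) ≈ -48.27°, λ = atan2(p_y, p_x) ≈ 82.27°.

≈ lat 48°S, lon 82°E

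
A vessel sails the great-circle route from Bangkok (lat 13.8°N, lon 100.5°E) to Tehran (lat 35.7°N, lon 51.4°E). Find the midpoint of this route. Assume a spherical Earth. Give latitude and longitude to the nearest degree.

Convert each endpoint to a unit vector on the sphere (x = cos φ cos λ, y = cos φ sin λ, z = sin φ).
The central angle between the endpoints is δ = arccos(p₁·p₂) ≈ 0.856 rad (49.0°).
Interpolate at f = 1/2 with slerp weights a = sin((1−f)δ)/sin δ ≈ 0.550, b = sin(fδ)/sin δ ≈ 0.550.
p = a·p₁ + b·p₂ ≈ (0.181, 0.874, 0.452); φ = arcsin(p_z) ≈ 26.86°, λ = atan2(p_y, p_x) ≈ 78.28°.

≈ lat 27°N, lon 78°E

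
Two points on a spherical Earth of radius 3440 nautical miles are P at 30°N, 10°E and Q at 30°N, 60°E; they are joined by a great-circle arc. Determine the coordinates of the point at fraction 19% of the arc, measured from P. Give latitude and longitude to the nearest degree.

≈ 32°N, 19°E

Convert each endpoint to a unit vector on the sphere (x = cos φ cos λ, y = cos φ sin λ, z = sin φ).
The central angle between the endpoints is δ = arccos(p₁·p₂) ≈ 0.749 rad (42.9°).
Interpolate at f = 0.19 with slerp weights a = sin((1−f)δ)/sin δ ≈ 0.837, b = sin(fδ)/sin δ ≈ 0.208.
p = a·p₁ + b·p₂ ≈ (0.804, 0.282, 0.523); φ = arcsin(p_z) ≈ 31.52°, λ = atan2(p_y, p_x) ≈ 19.33°.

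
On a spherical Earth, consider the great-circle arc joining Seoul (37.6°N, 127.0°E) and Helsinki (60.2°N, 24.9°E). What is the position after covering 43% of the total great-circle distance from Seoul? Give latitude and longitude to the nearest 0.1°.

≈ 57.9°N, 99.0°E

Write both endpoints as unit vectors p₁, p₂ with components (cos φ cos λ, cos φ sin λ, sin φ).
The central angle between the endpoints is δ = arccos(p₁·p₂) ≈ 1.107 rad (63.5°).
Interpolate at f = 0.43 with slerp weights a = sin((1−f)δ)/sin δ ≈ 0.660, b = sin(fδ)/sin δ ≈ 0.512.
p = a·p₁ + b·p₂ ≈ (-0.084, 0.525, 0.847); φ = arcsin(p_z) ≈ 57.91°, λ = atan2(p_y, p_x) ≈ 99.05°.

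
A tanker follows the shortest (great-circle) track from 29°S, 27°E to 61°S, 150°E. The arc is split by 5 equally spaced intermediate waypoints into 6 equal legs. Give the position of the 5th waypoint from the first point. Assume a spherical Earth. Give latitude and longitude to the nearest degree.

≈ 68°S, 123°E

Write both endpoints as unit vectors p₁, p₂ with components (cos φ cos λ, cos φ sin λ, sin φ).
The central angle between the endpoints is δ = arccos(p₁·p₂) ≈ 1.376 rad (78.9°).
Interpolate at f = 5/6 with slerp weights a = sin((1−f)δ)/sin δ ≈ 0.232, b = sin(fδ)/sin δ ≈ 0.929.
p = a·p₁ + b·p₂ ≈ (-0.209, 0.317, -0.925); φ = arcsin(p_z) ≈ -67.66°, λ = atan2(p_y, p_x) ≈ 123.43°.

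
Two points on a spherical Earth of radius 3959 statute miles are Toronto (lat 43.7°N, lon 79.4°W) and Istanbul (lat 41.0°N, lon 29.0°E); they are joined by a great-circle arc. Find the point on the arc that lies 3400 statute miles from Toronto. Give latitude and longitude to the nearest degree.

Write both endpoints as unit vectors p₁, p₂ with components (cos φ cos λ, cos φ sin λ, sin φ).
The central angle between the endpoints is δ = arccos(p₁·p₂) ≈ 1.286 rad (73.7°). The total great-circle distance is δ·R ≈ 1.286 × 3959 ≈ 5091 mi, so the target fraction is f = 3400/5091 ≈ 0.668.
Interpolate at f ≈ 0.668 with slerp weights a = sin((1−f)δ)/sin δ ≈ 0.432, b = sin(fδ)/sin δ ≈ 0.789.
p = a·p₁ + b·p₂ ≈ (0.578, -0.018, 0.816); φ = arcsin(p_z) ≈ 54.66°, λ = atan2(p_y, p_x) ≈ -1.79°.

≈ lat 55°N, lon 2°W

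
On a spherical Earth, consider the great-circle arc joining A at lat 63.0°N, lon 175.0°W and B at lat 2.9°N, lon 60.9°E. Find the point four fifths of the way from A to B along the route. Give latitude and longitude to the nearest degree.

≈ lat 22°N, lon 69°E

Convert each endpoint to a unit vector on the sphere (x = cos φ cos λ, y = cos φ sin λ, z = sin φ).
The central angle between the endpoints is δ = arccos(p₁·p₂) ≈ 1.781 rad (102.1°).
Interpolate at f = 4/5 with slerp weights a = sin((1−f)δ)/sin δ ≈ 0.357, b = sin(fδ)/sin δ ≈ 1.012.
p = a·p₁ + b·p₂ ≈ (0.330, 0.869, 0.369); φ = arcsin(p_z) ≈ 21.65°, λ = atan2(p_y, p_x) ≈ 69.20°.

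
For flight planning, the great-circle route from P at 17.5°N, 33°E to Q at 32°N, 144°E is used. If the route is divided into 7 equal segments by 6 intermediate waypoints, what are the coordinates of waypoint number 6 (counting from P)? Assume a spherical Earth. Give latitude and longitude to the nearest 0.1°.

≈ 37.2°N, 128.3°E

Convert each endpoint to a unit vector on the sphere (x = cos φ cos λ, y = cos φ sin λ, z = sin φ).
The central angle between the endpoints is δ = arccos(p₁·p₂) ≈ 1.702 rad (97.5°).
Interpolate at f = 6/7 with slerp weights a = sin((1−f)δ)/sin δ ≈ 0.243, b = sin(fδ)/sin δ ≈ 1.002.
p = a·p₁ + b·p₂ ≈ (-0.493, 0.626, 0.604); φ = arcsin(p_z) ≈ 37.17°, λ = atan2(p_y, p_x) ≈ 128.26°.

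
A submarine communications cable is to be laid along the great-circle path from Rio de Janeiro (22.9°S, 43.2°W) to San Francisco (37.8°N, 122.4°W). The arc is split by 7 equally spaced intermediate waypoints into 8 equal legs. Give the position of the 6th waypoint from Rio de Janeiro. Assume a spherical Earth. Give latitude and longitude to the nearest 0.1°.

Convert each endpoint to a unit vector on the sphere (x = cos φ cos λ, y = cos φ sin λ, z = sin φ).
The central angle between the endpoints is δ = arccos(p₁·p₂) ≈ 1.673 rad (95.9°).
Interpolate at f = 6/8 with slerp weights a = sin((1−f)δ)/sin δ ≈ 0.408, b = sin(fδ)/sin δ ≈ 0.955.
p = a·p₁ + b·p₂ ≈ (-0.130, -0.895, 0.427); φ = arcsin(p_z) ≈ 25.26°, λ = atan2(p_y, p_x) ≈ -98.29°.

≈ (25.3°N, 98.3°W)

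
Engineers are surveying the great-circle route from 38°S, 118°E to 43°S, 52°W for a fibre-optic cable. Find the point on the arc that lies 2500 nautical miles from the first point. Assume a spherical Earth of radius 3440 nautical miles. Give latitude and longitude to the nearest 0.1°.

≈ 78.3°S, 93.0°E

Write both endpoints as unit vectors p₁, p₂ with components (cos φ cos λ, cos φ sin λ, sin φ).
The central angle between the endpoints is δ = arccos(p₁·p₂) ≈ 1.719 rad (98.5°). The total great-circle distance is δ·R ≈ 1.719 × 3440 ≈ 5913 nmi, so the target fraction is f = 2500/5913 ≈ 0.423.
Interpolate at f ≈ 0.423 with slerp weights a = sin((1−f)δ)/sin δ ≈ 0.847, b = sin(fδ)/sin δ ≈ 0.672.
p = a·p₁ + b·p₂ ≈ (-0.011, 0.202, -0.979); φ = arcsin(p_z) ≈ -78.34°, λ = atan2(p_y, p_x) ≈ 93.03°.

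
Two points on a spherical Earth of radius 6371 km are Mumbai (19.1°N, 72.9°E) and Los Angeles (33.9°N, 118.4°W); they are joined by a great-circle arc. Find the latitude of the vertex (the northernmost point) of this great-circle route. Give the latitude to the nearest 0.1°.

The great circle lies in the plane with unit normal n̂ = (p₁ × p₂)/|p₁ × p₂|.
Here n̂_z ≈ +0.190; the vertex latitude is φ_max = arccos|n̂_z| ≈ 79.1°.

≈ 79.1°N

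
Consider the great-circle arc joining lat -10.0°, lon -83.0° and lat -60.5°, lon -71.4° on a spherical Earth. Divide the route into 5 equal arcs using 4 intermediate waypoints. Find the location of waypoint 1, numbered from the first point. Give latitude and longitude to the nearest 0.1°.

≈ lat -20.2°, lon -81.6°

From cos δ = sin φ₁ sin φ₂ + cos φ₁ cos φ₂ cos Δλ, the central angle is δ ≈ 0.894 rad (51.2°).
Interpolate at f = 1/5 with slerp weights a = sin((1−f)δ)/sin δ ≈ 0.841, b = sin(fδ)/sin δ ≈ 0.228.
p = a·p₁ + b·p₂ ≈ (0.137, -0.929, -0.345); φ = arcsin(p_z) ≈ -20.16°, λ = atan2(p_y, p_x) ≈ -81.62°.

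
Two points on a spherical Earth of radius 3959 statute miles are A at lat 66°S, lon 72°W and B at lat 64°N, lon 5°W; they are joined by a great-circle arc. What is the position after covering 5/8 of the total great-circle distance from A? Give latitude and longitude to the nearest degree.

≈ lat 16°N, lon 33°W

Write both endpoints as unit vectors p₁, p₂ with components (cos φ cos λ, cos φ sin λ, sin φ).
The central angle between the endpoints is δ = arccos(p₁·p₂) ≈ 2.421 rad (138.7°).
Interpolate at f = 5/8 with slerp weights a = sin((1−f)δ)/sin δ ≈ 1.195, b = sin(fδ)/sin δ ≈ 1.513.
p = a·p₁ + b·p₂ ≈ (0.811, -0.520, 0.269); φ = arcsin(p_z) ≈ 15.58°, λ = atan2(p_y, p_x) ≈ -32.67°.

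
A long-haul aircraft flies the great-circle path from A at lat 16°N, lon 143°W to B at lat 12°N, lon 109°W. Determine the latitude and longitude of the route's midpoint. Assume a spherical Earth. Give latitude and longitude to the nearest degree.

≈ lat 15°N, lon 126°W

The haversine formula gives a central angle δ ≈ 0.579 rad (33.2°) between the endpoints.
Interpolate at f = 1/2 with slerp weights a = sin((1−f)δ)/sin δ ≈ 0.522, b = sin(fδ)/sin δ ≈ 0.522.
p = a·p₁ + b·p₂ ≈ (-0.567, -0.784, 0.252); φ = arcsin(p_z) ≈ 14.61°, λ = atan2(p_y, p_x) ≈ -125.85°.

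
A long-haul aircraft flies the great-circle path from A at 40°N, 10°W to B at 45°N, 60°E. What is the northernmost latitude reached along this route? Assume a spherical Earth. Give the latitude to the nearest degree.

≈ 49°N

The great circle lies in the plane with unit normal n̂ = (p₁ × p₂)/|p₁ × p₂|.
Here n̂_z ≈ +0.662; the vertex latitude is φ_max = arccos|n̂_z| ≈ 48.5°.
Check via Clairaut: cos φ_max = |cos φ₁| · sin C = cos(40.0°)·sin(59.8°) ≈ 0.662, again giving ≈ 48.5°.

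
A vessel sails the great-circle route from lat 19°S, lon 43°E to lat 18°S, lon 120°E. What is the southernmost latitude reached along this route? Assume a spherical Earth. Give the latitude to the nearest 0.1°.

The great circle lies in the plane with unit normal n̂ = (p₁ × p₂)/|p₁ × p₂|.
Here n̂_z ≈ +0.919; the vertex latitude is φ_max = arccos|n̂_z| ≈ 23.2°.
Check via Clairaut: cos φ_max = |cos φ₁| · sin C = cos(19.0°)·sin(103.5°) ≈ 0.919, again giving ≈ 23.2°.

≈ 23.2°S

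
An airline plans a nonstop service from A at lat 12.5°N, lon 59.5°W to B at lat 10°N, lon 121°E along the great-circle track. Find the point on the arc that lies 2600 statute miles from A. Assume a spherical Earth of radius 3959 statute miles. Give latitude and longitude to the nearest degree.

≈ lat 50°N, lon 61°W

Convert each endpoint to a unit vector on the sphere (x = cos φ cos λ, y = cos φ sin λ, z = sin φ).
The central angle between the endpoints is δ = arccos(p₁·p₂) ≈ 2.749 rad (157.5°). The total great-circle distance is δ·R ≈ 2.749 × 3959 ≈ 10882 mi, so the target fraction is f = 2600/10882 ≈ 0.239.
Interpolate at f ≈ 0.239 with slerp weights a = sin((1−f)δ)/sin δ ≈ 2.266, b = sin(fδ)/sin δ ≈ 1.595.
p = a·p₁ + b·p₂ ≈ (0.314, -0.559, 0.767); φ = arcsin(p_z) ≈ 50.11°, λ = atan2(p_y, p_x) ≈ -60.72°.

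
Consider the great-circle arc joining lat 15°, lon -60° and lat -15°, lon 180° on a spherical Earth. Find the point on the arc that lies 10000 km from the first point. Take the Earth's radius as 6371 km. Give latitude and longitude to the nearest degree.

≈ lat -8°, lon -148°

From cos δ = sin φ₁ sin φ₂ + cos φ₁ cos φ₂ cos Δλ, the central angle is δ ≈ 2.134 rad (122.2°). The total great-circle distance is δ·R ≈ 2.134 × 6371 ≈ 13593 km, so the target fraction is f = 10000/13593 ≈ 0.736.
Interpolate at f ≈ 0.736 with slerp weights a = sin((1−f)δ)/sin δ ≈ 0.632, b = sin(fδ)/sin δ ≈ 1.182.
p = a·p₁ + b·p₂ ≈ (-0.837, -0.529, -0.142); φ = arcsin(p_z) ≈ -8.19°, λ = atan2(p_y, p_x) ≈ -147.72°.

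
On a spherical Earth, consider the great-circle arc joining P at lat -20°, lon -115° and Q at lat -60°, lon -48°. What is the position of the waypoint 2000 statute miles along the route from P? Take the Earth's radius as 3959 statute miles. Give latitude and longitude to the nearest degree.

Convert each endpoint to a unit vector on the sphere (x = cos φ cos λ, y = cos φ sin λ, z = sin φ).
The central angle between the endpoints is δ = arccos(p₁·p₂) ≈ 1.070 rad (61.3°). The total great-circle distance is δ·R ≈ 1.070 × 3959 ≈ 4238 mi, so the target fraction is f = 2000/4238 ≈ 0.472.
Interpolate at f ≈ 0.472 with slerp weights a = sin((1−f)δ)/sin δ ≈ 0.610, b = sin(fδ)/sin δ ≈ 0.552.
p = a·p₁ + b·p₂ ≈ (-0.058, -0.725, -0.686); φ = arcsin(p_z) ≈ -43.35°, λ = atan2(p_y, p_x) ≈ -94.57°.

≈ lat -43°, lon -95°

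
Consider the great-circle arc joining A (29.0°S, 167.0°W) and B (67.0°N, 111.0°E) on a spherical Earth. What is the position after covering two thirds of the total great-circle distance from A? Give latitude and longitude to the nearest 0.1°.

Convert each endpoint to a unit vector on the sphere (x = cos φ cos λ, y = cos φ sin λ, z = sin φ).
The central angle between the endpoints is δ = arccos(p₁·p₂) ≈ 1.981 rad (113.5°).
Interpolate at f = 2/3 with slerp weights a = sin((1−f)δ)/sin δ ≈ 0.669, b = sin(fδ)/sin δ ≈ 1.056.
p = a·p₁ + b·p₂ ≈ (-0.718, 0.254, 0.648); φ = arcsin(p_z) ≈ 40.41°, λ = atan2(p_y, p_x) ≈ 160.53°.

≈ (40.4°N, 160.5°E)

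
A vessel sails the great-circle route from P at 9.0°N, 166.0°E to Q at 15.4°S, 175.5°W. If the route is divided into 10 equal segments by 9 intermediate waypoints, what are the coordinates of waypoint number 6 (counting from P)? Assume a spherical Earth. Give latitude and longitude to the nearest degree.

Write both endpoints as unit vectors p₁, p₂ with components (cos φ cos λ, cos φ sin λ, sin φ).
The central angle between the endpoints is δ = arccos(p₁·p₂) ≈ 0.533 rad (30.5°).
Interpolate at f = 6/10 with slerp weights a = sin((1−f)δ)/sin δ ≈ 0.416, b = sin(fδ)/sin δ ≈ 0.619.
p = a·p₁ + b·p₂ ≈ (-0.994, 0.053, -0.099); φ = arcsin(p_z) ≈ -5.69°, λ = atan2(p_y, p_x) ≈ 176.96°.

≈ 6°S, 177°E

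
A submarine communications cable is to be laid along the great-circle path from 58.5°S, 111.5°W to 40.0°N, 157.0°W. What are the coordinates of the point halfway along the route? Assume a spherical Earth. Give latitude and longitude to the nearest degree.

≈ 10°S, 139°W

Write both endpoints as unit vectors p₁, p₂ with components (cos φ cos λ, cos φ sin λ, sin φ).
The central angle between the endpoints is δ = arccos(p₁·p₂) ≈ 1.842 rad (105.5°).
Interpolate at f = 1/2 with slerp weights a = sin((1−f)δ)/sin δ ≈ 0.826, b = sin(fδ)/sin δ ≈ 0.826.
p = a·p₁ + b·p₂ ≈ (-0.741, -0.649, -0.173); φ = arcsin(p_z) ≈ -9.98°, λ = atan2(p_y, p_x) ≈ -138.78°.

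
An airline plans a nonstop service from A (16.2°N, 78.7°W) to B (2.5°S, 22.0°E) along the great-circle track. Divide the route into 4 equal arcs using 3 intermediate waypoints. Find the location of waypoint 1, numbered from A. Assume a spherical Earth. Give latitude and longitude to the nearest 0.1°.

The haversine formula gives a central angle δ ≈ 1.762 rad (101.0°) between the endpoints.
Interpolate at f = 1/4 with slerp weights a = sin((1−f)δ)/sin δ ≈ 0.987, b = sin(fδ)/sin δ ≈ 0.434.
p = a·p₁ + b·p₂ ≈ (0.588, -0.767, 0.256); φ = arcsin(p_z) ≈ 14.86°, λ = atan2(p_y, p_x) ≈ -52.52°.

≈ (14.9°N, 52.5°W)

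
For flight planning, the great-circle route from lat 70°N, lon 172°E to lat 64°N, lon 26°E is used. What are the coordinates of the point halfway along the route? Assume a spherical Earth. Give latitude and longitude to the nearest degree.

≈ lat 82°N, lon 77°E

The haversine formula gives a central angle δ ≈ 0.767 rad (43.9°) between the endpoints.
Interpolate at f = 1/2 with slerp weights a = sin((1−f)δ)/sin δ ≈ 0.539, b = sin(fδ)/sin δ ≈ 0.539.
p = a·p₁ + b·p₂ ≈ (0.030, 0.129, 0.991); φ = arcsin(p_z) ≈ 82.38°, λ = atan2(p_y, p_x) ≈ 77.01°.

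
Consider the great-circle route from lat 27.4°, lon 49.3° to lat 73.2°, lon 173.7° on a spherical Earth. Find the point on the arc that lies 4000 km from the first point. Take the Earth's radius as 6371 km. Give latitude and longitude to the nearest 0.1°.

Convert each endpoint to a unit vector on the sphere (x = cos φ cos λ, y = cos φ sin λ, z = sin φ).
The central angle between the endpoints is δ = arccos(p₁·p₂) ≈ 1.271 rad (72.8°). The total great-circle distance is δ·R ≈ 1.271 × 6371 ≈ 8096 km, so the target fraction is f = 4000/8096 ≈ 0.494.
Interpolate at f ≈ 0.494 with slerp weights a = sin((1−f)δ)/sin δ ≈ 0.628, b = sin(fδ)/sin δ ≈ 0.615.
p = a·p₁ + b·p₂ ≈ (0.187, 0.442, 0.877); φ = arcsin(p_z) ≈ 61.33°, λ = atan2(p_y, p_x) ≈ 67.10°.

≈ lat 61.3°, lon 67.1°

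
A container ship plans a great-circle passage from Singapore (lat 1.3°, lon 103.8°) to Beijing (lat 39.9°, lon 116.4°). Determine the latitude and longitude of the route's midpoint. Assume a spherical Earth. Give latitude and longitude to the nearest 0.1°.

≈ lat 20.7°, lon 109.3°

Convert each endpoint to a unit vector on the sphere (x = cos φ cos λ, y = cos φ sin λ, z = sin φ).
The central angle between the endpoints is δ = arccos(p₁·p₂) ≈ 0.703 rad (40.3°).
Interpolate at f = 1/2 with slerp weights a = sin((1−f)δ)/sin δ ≈ 0.533, b = sin(fδ)/sin δ ≈ 0.533.
p = a·p₁ + b·p₂ ≈ (-0.309, 0.883, 0.354); φ = arcsin(p_z) ≈ 20.71°, λ = atan2(p_y, p_x) ≈ 109.27°.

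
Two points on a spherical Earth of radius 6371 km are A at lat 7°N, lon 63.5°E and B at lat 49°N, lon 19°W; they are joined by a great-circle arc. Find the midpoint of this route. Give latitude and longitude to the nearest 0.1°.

≈ lat 34.8°N, lon 32.4°E

Convert each endpoint to a unit vector on the sphere (x = cos φ cos λ, y = cos φ sin λ, z = sin φ).
The central angle between the endpoints is δ = arccos(p₁·p₂) ≈ 1.393 rad (79.8°).
Interpolate at f = 1/2 with slerp weights a = sin((1−f)δ)/sin δ ≈ 0.652, b = sin(fδ)/sin δ ≈ 0.652.
p = a·p₁ + b·p₂ ≈ (0.693, 0.440, 0.571); φ = arcsin(p_z) ≈ 34.84°, λ = atan2(p_y, p_x) ≈ 32.40°.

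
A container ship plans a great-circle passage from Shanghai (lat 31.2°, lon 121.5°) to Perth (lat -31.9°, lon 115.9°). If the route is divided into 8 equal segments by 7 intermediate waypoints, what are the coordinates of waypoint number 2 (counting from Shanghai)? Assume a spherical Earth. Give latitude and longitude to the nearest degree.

Convert each endpoint to a unit vector on the sphere (x = cos φ cos λ, y = cos φ sin λ, z = sin φ).
The central angle between the endpoints is δ = arccos(p₁·p₂) ≈ 1.105 rad (63.3°).
Interpolate at f = 2/8 with slerp weights a = sin((1−f)δ)/sin δ ≈ 0.825, b = sin(fδ)/sin δ ≈ 0.305.
p = a·p₁ + b·p₂ ≈ (-0.482, 0.835, 0.266); φ = arcsin(p_z) ≈ 15.43°, λ = atan2(p_y, p_x) ≈ 120.00°.

≈ lat 15°, lon 120°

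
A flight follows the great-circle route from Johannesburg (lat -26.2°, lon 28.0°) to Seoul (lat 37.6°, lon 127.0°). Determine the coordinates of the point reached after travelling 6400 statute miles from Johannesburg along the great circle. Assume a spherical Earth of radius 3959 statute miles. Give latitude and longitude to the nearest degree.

≈ lat 30°, lon 105°

Convert each endpoint to a unit vector on the sphere (x = cos φ cos λ, y = cos φ sin λ, z = sin φ).
The central angle between the endpoints is δ = arccos(p₁·p₂) ≈ 1.961 rad (112.4°). The total great-circle distance is δ·R ≈ 1.961 × 3959 ≈ 7765 mi, so the target fraction is f = 6400/7765 ≈ 0.824.
Interpolate at f ≈ 0.824 with slerp weights a = sin((1−f)δ)/sin δ ≈ 0.365, b = sin(fδ)/sin δ ≈ 1.080.
p = a·p₁ + b·p₂ ≈ (-0.226, 0.837, 0.498); φ = arcsin(p_z) ≈ 29.85°, λ = atan2(p_y, p_x) ≈ 105.08°.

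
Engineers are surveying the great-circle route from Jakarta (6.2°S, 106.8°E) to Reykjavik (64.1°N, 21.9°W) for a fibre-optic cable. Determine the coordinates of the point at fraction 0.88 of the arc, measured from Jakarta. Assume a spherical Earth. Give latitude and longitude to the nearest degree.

≈ 69°N, 10°E

Convert each endpoint to a unit vector on the sphere (x = cos φ cos λ, y = cos φ sin λ, z = sin φ).
The central angle between the endpoints is δ = arccos(p₁·p₂) ≈ 1.948 rad (111.6°).
Interpolate at f = 0.88 with slerp weights a = sin((1−f)δ)/sin δ ≈ 0.249, b = sin(fδ)/sin δ ≈ 1.065.
p = a·p₁ + b·p₂ ≈ (0.360, 0.064, 0.931); φ = arcsin(p_z) ≈ 68.56°, λ = atan2(p_y, p_x) ≈ 10.04°.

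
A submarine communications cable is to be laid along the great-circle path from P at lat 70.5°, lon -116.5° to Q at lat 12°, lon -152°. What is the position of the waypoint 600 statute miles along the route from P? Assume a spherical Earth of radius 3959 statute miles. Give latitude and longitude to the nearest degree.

≈ lat 63°, lon -129°

Convert each endpoint to a unit vector on the sphere (x = cos φ cos λ, y = cos φ sin λ, z = sin φ).
The central angle between the endpoints is δ = arccos(p₁·p₂) ≈ 1.091 rad (62.5°). The total great-circle distance is δ·R ≈ 1.091 × 3959 ≈ 4318 mi, so the target fraction is f = 600/4318 ≈ 0.139.
Interpolate at f ≈ 0.139 with slerp weights a = sin((1−f)δ)/sin δ ≈ 0.910, b = sin(fδ)/sin δ ≈ 0.170.
p = a·p₁ + b·p₂ ≈ (-0.283, -0.350, 0.893); φ = arcsin(p_z) ≈ 63.27°, λ = atan2(p_y, p_x) ≈ -128.91°.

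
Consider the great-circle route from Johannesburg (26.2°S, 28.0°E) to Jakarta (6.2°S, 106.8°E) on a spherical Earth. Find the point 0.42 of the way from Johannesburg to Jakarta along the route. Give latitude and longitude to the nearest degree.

≈ (22°S, 63°E)

The haversine formula gives a central angle δ ≈ 1.348 rad (77.2°) between the endpoints.
Interpolate at f = 0.42 with slerp weights a = sin((1−f)δ)/sin δ ≈ 0.722, b = sin(fδ)/sin δ ≈ 0.550.
p = a·p₁ + b·p₂ ≈ (0.414, 0.828, -0.378); φ = arcsin(p_z) ≈ -22.23°, λ = atan2(p_y, p_x) ≈ 63.41°.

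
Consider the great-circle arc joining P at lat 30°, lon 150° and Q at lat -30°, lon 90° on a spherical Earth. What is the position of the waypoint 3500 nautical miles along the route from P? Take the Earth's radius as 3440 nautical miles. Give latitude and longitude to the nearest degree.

The haversine formula gives a central angle δ ≈ 1.445 rad (82.8°) between the endpoints. The total great-circle distance is δ·R ≈ 1.445 × 3440 ≈ 4972 nmi, so the target fraction is f = 3500/4972 ≈ 0.704.
Interpolate at f ≈ 0.704 with slerp weights a = sin((1−f)δ)/sin δ ≈ 0.418, b = sin(fδ)/sin δ ≈ 0.857.
p = a·p₁ + b·p₂ ≈ (-0.314, 0.924, -0.220); φ = arcsin(p_z) ≈ -12.68°, λ = atan2(p_y, p_x) ≈ 108.76°.

≈ lat -13°, lon 109°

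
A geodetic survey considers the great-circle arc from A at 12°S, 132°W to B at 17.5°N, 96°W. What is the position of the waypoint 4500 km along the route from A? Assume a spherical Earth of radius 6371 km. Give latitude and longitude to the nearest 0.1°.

From cos δ = sin φ₁ sin φ₂ + cos φ₁ cos φ₂ cos Δλ, the central angle is δ ≈ 0.806 rad (46.2°). The total great-circle distance is δ·R ≈ 0.806 × 6371 ≈ 5137 km, so the target fraction is f = 4500/5137 ≈ 0.876.
Interpolate at f ≈ 0.876 with slerp weights a = sin((1−f)δ)/sin δ ≈ 0.138, b = sin(fδ)/sin δ ≈ 0.899.
p = a·p₁ + b·p₂ ≈ (-0.180, -0.953, 0.242); φ = arcsin(p_z) ≈ 13.99°, λ = atan2(p_y, p_x) ≈ -100.70°.

≈ 14.0°N, 100.7°W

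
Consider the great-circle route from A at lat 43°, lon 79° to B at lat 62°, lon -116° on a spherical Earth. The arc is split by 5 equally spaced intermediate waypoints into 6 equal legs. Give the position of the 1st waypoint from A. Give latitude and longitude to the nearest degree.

≈ lat 55°, lon 82°

Convert each endpoint to a unit vector on the sphere (x = cos φ cos λ, y = cos φ sin λ, z = sin φ).
The central angle between the endpoints is δ = arccos(p₁·p₂) ≈ 1.297 rad (74.3°).
Interpolate at f = 1/6 with slerp weights a = sin((1−f)δ)/sin δ ≈ 0.916, b = sin(fδ)/sin δ ≈ 0.223.
p = a·p₁ + b·p₂ ≈ (0.082, 0.564, 0.822); φ = arcsin(p_z) ≈ 55.26°, λ = atan2(p_y, p_x) ≈ 81.72°.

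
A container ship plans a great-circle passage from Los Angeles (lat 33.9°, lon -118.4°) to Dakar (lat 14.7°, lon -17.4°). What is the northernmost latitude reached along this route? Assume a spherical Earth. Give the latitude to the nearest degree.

≈ 38°

The great circle lies in the plane with unit normal n̂ = (p₁ × p₂)/|p₁ × p₂|.
Here n̂_z ≈ +0.788; the vertex latitude is φ_max = arccos|n̂_z| ≈ 38.0°.
Check via Clairaut: cos φ_max = |cos φ₁| · sin C = cos(33.9°)·sin(71.7°) ≈ 0.788, again giving ≈ 38.0°.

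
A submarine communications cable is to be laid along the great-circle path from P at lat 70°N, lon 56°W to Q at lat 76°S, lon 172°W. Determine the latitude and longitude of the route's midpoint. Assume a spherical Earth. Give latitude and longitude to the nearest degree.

Convert each endpoint to a unit vector on the sphere (x = cos φ cos λ, y = cos φ sin λ, z = sin φ).
The central angle between the endpoints is δ = arccos(p₁·p₂) ≈ 2.818 rad (161.5°).
Interpolate at f = 1/2 with slerp weights a = sin((1−f)δ)/sin δ ≈ 3.102, b = sin(fδ)/sin δ ≈ 3.102.
p = a·p₁ + b·p₂ ≈ (-0.150, -0.984, -0.095); φ = arcsin(p_z) ≈ -5.45°, λ = atan2(p_y, p_x) ≈ -98.66°.

≈ lat 5°S, lon 99°W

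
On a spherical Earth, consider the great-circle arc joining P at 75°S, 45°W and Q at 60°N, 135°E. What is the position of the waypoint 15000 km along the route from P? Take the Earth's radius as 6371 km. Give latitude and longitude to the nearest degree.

From cos δ = sin φ₁ sin φ₂ + cos φ₁ cos φ₂ cos Δλ, the central angle is δ ≈ 2.880 rad (165.0°). The total great-circle distance is δ·R ≈ 2.880 × 6371 ≈ 18347 km, so the target fraction is f = 15000/18347 ≈ 0.818.
Interpolate at f ≈ 0.818 with slerp weights a = sin((1−f)δ)/sin δ ≈ 1.938, b = sin(fδ)/sin δ ≈ 2.737.
p = a·p₁ + b·p₂ ≈ (-0.613, 0.613, 0.498); φ = arcsin(p_z) ≈ 29.90°, λ = atan2(p_y, p_x) ≈ 135.00°.

≈ 30°N, 135°E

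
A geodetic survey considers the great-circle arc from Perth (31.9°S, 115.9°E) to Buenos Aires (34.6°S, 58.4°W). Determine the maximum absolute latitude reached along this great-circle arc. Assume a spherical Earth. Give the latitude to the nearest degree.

The great circle lies in the plane with unit normal n̂ = (p₁ × p₂)/|p₁ × p₂|.
Here n̂_z ≈ -0.076; the vertex latitude is φ_max = arccos|n̂_z| ≈ 85.7°.

≈ 86°S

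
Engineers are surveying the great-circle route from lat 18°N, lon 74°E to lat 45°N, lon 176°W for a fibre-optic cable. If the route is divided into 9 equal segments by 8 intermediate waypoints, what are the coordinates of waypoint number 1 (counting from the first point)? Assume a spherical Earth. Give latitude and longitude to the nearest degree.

≈ lat 25°N, lon 81°E

Convert each endpoint to a unit vector on the sphere (x = cos φ cos λ, y = cos φ sin λ, z = sin φ).
The central angle between the endpoints is δ = arccos(p₁·p₂) ≈ 1.582 rad (90.7°).
Interpolate at f = 1/9 with slerp weights a = sin((1−f)δ)/sin δ ≈ 0.987, b = sin(fδ)/sin δ ≈ 0.175.
p = a·p₁ + b·p₂ ≈ (0.135, 0.893, 0.429); φ = arcsin(p_z) ≈ 25.38°, λ = atan2(p_y, p_x) ≈ 81.39°.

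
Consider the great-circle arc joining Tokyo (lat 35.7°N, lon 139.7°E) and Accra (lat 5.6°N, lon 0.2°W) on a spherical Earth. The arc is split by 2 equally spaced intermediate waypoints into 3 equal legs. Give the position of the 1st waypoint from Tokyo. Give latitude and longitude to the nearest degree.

The haversine formula gives a central angle δ ≈ 2.167 rad (124.1°) between the endpoints.
Interpolate at f = 1/3 with slerp weights a = sin((1−f)δ)/sin δ ≈ 1.199, b = sin(fδ)/sin δ ≈ 0.799.
p = a·p₁ + b·p₂ ≈ (0.053, 0.627, 0.777); φ = arcsin(p_z) ≈ 51.02°, λ = atan2(p_y, p_x) ≈ 85.21°.

≈ lat 51°N, lon 85°E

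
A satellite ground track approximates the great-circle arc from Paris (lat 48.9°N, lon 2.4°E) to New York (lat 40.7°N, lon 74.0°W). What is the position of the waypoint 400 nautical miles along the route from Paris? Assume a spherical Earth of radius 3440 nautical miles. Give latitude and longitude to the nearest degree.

Convert each endpoint to a unit vector on the sphere (x = cos φ cos λ, y = cos φ sin λ, z = sin φ).
The central angle between the endpoints is δ = arccos(p₁·p₂) ≈ 0.917 rad (52.5°). The total great-circle distance is δ·R ≈ 0.917 × 3440 ≈ 3153 nmi, so the target fraction is f = 400/3153 ≈ 0.127.
Interpolate at f ≈ 0.127 with slerp weights a = sin((1−f)δ)/sin δ ≈ 0.904, b = sin(fδ)/sin δ ≈ 0.146.
p = a·p₁ + b·p₂ ≈ (0.624, -0.082, 0.777); φ = arcsin(p_z) ≈ 50.97°, λ = atan2(p_y, p_x) ≈ -7.45°.

≈ lat 51°N, lon 7°W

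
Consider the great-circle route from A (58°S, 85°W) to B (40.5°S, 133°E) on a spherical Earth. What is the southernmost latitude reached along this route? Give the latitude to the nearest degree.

≈ 75°S

The great circle lies in the plane with unit normal n̂ = (p₁ × p₂)/|p₁ × p₂|.
Here n̂_z ≈ -0.255; the vertex latitude is φ_max = arccos|n̂_z| ≈ 75.2°.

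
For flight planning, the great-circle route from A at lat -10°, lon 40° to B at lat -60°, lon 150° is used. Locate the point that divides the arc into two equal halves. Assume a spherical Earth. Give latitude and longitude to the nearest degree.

≈ lat -48°, lon 70°

The haversine formula gives a central angle δ ≈ 1.589 rad (91.0°) between the endpoints.
Interpolate at f = 1/2 with slerp weights a = sin((1−f)δ)/sin δ ≈ 0.714, b = sin(fδ)/sin δ ≈ 0.714.
p = a·p₁ + b·p₂ ≈ (0.229, 0.630, -0.742); φ = arcsin(p_z) ≈ -47.89°, λ = atan2(p_y, p_x) ≈ 70.00°.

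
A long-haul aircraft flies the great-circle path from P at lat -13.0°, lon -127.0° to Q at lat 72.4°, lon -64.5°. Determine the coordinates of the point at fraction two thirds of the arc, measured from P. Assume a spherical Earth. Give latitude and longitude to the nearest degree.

From cos δ = sin φ₁ sin φ₂ + cos φ₁ cos φ₂ cos Δλ, the central angle is δ ≈ 1.649 rad (94.5°).
Interpolate at f = 2/3 with slerp weights a = sin((1−f)δ)/sin δ ≈ 0.524, b = sin(fδ)/sin δ ≈ 0.894.
p = a·p₁ + b·p₂ ≈ (-0.191, -0.652, 0.734); φ = arcsin(p_z) ≈ 47.22°, λ = atan2(p_y, p_x) ≈ -106.33°.

≈ lat 47°, lon -106°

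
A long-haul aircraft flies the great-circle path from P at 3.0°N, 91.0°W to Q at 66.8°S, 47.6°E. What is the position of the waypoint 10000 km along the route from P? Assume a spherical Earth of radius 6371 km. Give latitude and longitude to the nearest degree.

Convert each endpoint to a unit vector on the sphere (x = cos φ cos λ, y = cos φ sin λ, z = sin φ).
The central angle between the endpoints is δ = arccos(p₁·p₂) ≈ 1.921 rad (110.1°). The total great-circle distance is δ·R ≈ 1.921 × 6371 ≈ 12239 km, so the target fraction is f = 10000/12239 ≈ 0.817.
Interpolate at f ≈ 0.817 with slerp weights a = sin((1−f)δ)/sin δ ≈ 0.367, b = sin(fδ)/sin δ ≈ 1.065.
p = a·p₁ + b·p₂ ≈ (0.276, -0.056, -0.959); φ = arcsin(p_z) ≈ -73.61°, λ = atan2(p_y, p_x) ≈ -11.51°.

≈ 74°S, 12°W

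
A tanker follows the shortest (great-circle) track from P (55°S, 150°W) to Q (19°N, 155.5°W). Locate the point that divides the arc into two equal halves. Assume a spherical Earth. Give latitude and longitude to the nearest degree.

≈ (18°S, 153°W)

Write both endpoints as unit vectors p₁, p₂ with components (cos φ cos λ, cos φ sin λ, sin φ).
The central angle between the endpoints is δ = arccos(p₁·p₂) ≈ 1.294 rad (74.1°).
Interpolate at f = 1/2 with slerp weights a = sin((1−f)δ)/sin δ ≈ 0.627, b = sin(fδ)/sin δ ≈ 0.627.
p = a·p₁ + b·p₂ ≈ (-0.850, -0.425, -0.309); φ = arcsin(p_z) ≈ -18.02°, λ = atan2(p_y, p_x) ≈ -153.42°.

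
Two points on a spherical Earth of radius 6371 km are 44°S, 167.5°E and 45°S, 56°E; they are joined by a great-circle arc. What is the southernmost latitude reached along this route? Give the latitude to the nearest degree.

The great circle lies in the plane with unit normal n̂ = (p₁ × p₂)/|p₁ × p₂|.
Here n̂_z ≈ -0.497; the vertex latitude is φ_max = arccos|n̂_z| ≈ 60.2°.

≈ 60°S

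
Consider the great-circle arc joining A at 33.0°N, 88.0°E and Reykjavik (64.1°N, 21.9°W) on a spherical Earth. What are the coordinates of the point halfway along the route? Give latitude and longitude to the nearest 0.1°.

≈ 60.9°N, 57.2°E

Write both endpoints as unit vectors p₁, p₂ with components (cos φ cos λ, cos φ sin λ, sin φ).
The central angle between the endpoints is δ = arccos(p₁·p₂) ≈ 1.197 rad (68.6°).
Interpolate at f = 1/2 with slerp weights a = sin((1−f)δ)/sin δ ≈ 0.605, b = sin(fδ)/sin δ ≈ 0.605.
p = a·p₁ + b·p₂ ≈ (0.263, 0.409, 0.874); φ = arcsin(p_z) ≈ 60.93°, λ = atan2(p_y, p_x) ≈ 57.24°.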